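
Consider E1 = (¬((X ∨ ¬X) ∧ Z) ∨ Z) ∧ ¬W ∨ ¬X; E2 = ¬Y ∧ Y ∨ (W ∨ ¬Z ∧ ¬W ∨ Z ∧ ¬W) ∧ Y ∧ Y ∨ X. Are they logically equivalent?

E1: (¬((X ∨ ¬X) ∧ Z) ∨ Z) ∧ ¬W ∨ ¬X
    = (¬Z ∨ Z) ∧ ¬W ∨ ¬X   (complement / identity)
    = ¬W ∨ ¬X   (complement / identity)
E2: ¬Y ∧ Y ∨ (W ∨ ¬Z ∧ ¬W ∨ Z ∧ ¬W) ∧ Y ∧ Y ∨ X
    = ¬Y ∧ Y ∨ (W ∨ ¬W) ∧ Y ∧ Y ∨ X   (distribution)
    = ¬Y ∧ Y ∨ Y ∧ Y ∨ X   (complement / identity)
    = Y ∨ X   (distribution)
These differ: at W=1, X=1, Y=0, Z=0, E1 = 0 but E2 = 1.

No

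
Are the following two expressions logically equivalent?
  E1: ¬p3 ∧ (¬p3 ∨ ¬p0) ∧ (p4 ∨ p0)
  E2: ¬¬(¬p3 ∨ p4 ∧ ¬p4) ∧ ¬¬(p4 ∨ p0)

Yes

E1: ¬p3 ∧ (¬p3 ∨ ¬p0) ∧ (p4 ∨ p0)
    = ¬p3 ∧ (p4 ∨ p0)   — absorption
E2: ¬¬(¬p3 ∨ p4 ∧ ¬p4) ∧ ¬¬(p4 ∨ p0)
    = (¬p3 ∨ p4 ∧ ¬p4) ∧ ¬¬(p4 ∨ p0)   — double negation
    = (¬p3 ∨ p4 ∧ ¬p4) ∧ (p4 ∨ p0)   — double negation
    = ¬p3 ∧ (p4 ∨ p0)   — complement / identity
Both reduce to ¬p3 ∧ (p4 ∨ p0), so they are equivalent.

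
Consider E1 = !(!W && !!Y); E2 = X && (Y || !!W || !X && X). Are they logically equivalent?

No

E1: !(!W && !!Y)
    = W || !Y   (De Morgan)
E2: X && (Y || !!W || !X && X)
    = X && (Y || !!W)   (complement / identity)
    = X && (Y || W)   (double negation)
These differ: at W=0, X=0, Y=0, E1 = 1 but E2 = 0.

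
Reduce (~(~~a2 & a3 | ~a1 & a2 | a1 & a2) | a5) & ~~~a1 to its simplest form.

(~a2 | a5) & ~a1

(~(~~a2 & a3 | ~a1 & a2 | a1 & a2) | a5) & ~~~a1
= (~(~~a2 & a3 | a2) | a5) & ~~~a1
= (~(a2 & a3 | a2) | a5) & ~~~a1
= (~a2 | a5) & ~~~a1
= (~a2 | a5) & ~a1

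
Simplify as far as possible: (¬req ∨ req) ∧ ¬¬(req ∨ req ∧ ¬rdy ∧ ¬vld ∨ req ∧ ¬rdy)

(¬req ∨ req) ∧ ¬¬(req ∨ req ∧ ¬rdy ∧ ¬vld ∨ req ∧ ¬rdy)
= (¬req ∨ req) ∧ ¬¬(req ∨ req ∧ ¬rdy)
= ¬¬(req ∨ req ∧ ¬rdy)
= req ∨ req ∧ ¬rdy
= req

req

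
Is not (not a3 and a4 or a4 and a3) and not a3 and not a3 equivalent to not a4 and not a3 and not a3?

E1: not (not a3 and a4 or a4 and a3) and not a3 and not a3
    = not (not a3 and a4 or a4 and a3) and not a3   (idempotence)
    = not a4 and not a3   (distribution)
E2: not a4 and not a3 and not a3
    = not a4 and not a3   (idempotence)
Both reduce to not a4 and not a3, so they are equivalent.

Yes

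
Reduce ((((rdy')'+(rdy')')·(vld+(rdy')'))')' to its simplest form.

rdy

((((rdy')'+(rdy')')·(vld+(rdy')'))')'
= (((rdy')'·vld+(rdy')')')'
= (rdy')'·vld+(rdy')'
= (rdy')'
= rdy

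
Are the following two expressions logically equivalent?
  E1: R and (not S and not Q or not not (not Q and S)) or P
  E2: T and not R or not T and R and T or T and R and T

E1: R and (not S and not Q or not not (not Q and S)) or P
    = R and (not S and not Q or not Q and S) or P   [double negation]
    = R and not Q or P   [distribution]
E2: T and not R or not T and R and T or T and R and T
    = T and not R or R and T   [distribution]
    = T   [distribution]
These differ: at P=1, Q=0, R=0, S=0, T=0, E1 = 1 but E2 = 0.

No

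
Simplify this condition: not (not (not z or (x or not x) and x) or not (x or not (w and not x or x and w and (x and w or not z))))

not (not (not z or (x or not x) and x) or not (x or not (w and not x or x and w and (x and w or not z))))
= not (not (not z or (x or not x) and x) or not (x or not (w and not x or x and w)))   (absorption)
= (not z or (x or not x) and x) and (x or not (w and not x or x and w))   (De Morgan)
= (not z or (x or not x) and x) and (x or not w)   (distribution)
= (not z or x) and (x or not w)   (complement / identity)
= x or not z and not w   (distribution)

x or not z and not w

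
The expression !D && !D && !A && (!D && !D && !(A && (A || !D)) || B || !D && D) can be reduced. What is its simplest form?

!D && !D && !A && (!D && !D && !(A && (A || !D)) || B || !D && D)
= !D && !D && !A && (!D && !D && !(A && (A || !D)) || B)
= !D && !D && !A && (!D && !D && !A || B)
= !D && !D && !A
= !D && !A

!D && !A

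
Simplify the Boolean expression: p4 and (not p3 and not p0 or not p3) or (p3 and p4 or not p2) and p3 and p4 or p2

p4 and (not p3 and not p0 or not p3) or (p3 and p4 or not p2) and p3 and p4 or p2
= p4 and not p3 or (p3 and p4 or not p2) and p3 and p4 or p2   (absorption)
= p4 and not p3 or p3 and p4 or p2   (absorption)
= p4 or p2   (distribution)

p4 or p2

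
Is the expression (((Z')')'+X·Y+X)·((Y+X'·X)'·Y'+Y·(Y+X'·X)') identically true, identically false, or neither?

(((Z')')'+X·Y+X)·((Y+X'·X)'·Y'+Y·(Y+X'·X)')
= (((Z')')'+X·Y+X)·(Y+X'·X)'   — distribution
= (((Z')')'+X)·(Y+X'·X)'   — absorption
= (((Z')')'+X)·Y'   — complement / identity
= (Z'+X)·Y'   — double negation
This depends on X, Y, Z, so it is not a constant.

neither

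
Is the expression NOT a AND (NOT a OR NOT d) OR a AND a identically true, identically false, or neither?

identically true

NOT a AND (NOT a OR NOT d) OR a AND a
= NOT a OR a AND a
= NOT a OR a
= TRUE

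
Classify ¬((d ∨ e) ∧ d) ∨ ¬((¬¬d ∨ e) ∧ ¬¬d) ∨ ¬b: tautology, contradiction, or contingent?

¬((d ∨ e) ∧ d) ∨ ¬((¬¬d ∨ e) ∧ ¬¬d) ∨ ¬b
= ¬((d ∨ e) ∧ d) ∨ ¬((¬¬d ∨ e) ∧ d) ∨ ¬b   (double negation)
= ¬((d ∨ e) ∧ d) ∨ ¬((d ∨ e) ∧ d) ∨ ¬b   (double negation)
= ¬((d ∨ e) ∧ d) ∨ ¬b   (idempotence)
= ¬d ∨ ¬b   (absorption)
This depends on b, d, so it is not a constant.

contingent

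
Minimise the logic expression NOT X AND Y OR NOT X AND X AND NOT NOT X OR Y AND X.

NOT X AND Y OR NOT X AND X AND NOT NOT X OR Y AND X
= NOT X AND Y OR NOT X AND X AND X OR Y AND X
= NOT X AND Y OR X AND (NOT X AND X OR Y)
= NOT X AND Y OR X AND Y
= Y

Y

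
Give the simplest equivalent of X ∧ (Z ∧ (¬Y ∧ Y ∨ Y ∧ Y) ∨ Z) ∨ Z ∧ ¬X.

Z

X ∧ (Z ∧ (¬Y ∧ Y ∨ Y ∧ Y) ∨ Z) ∨ Z ∧ ¬X
= X ∧ (Z ∧ Y ∨ Z) ∨ Z ∧ ¬X
= X ∧ Z ∨ Z ∧ ¬X
= Z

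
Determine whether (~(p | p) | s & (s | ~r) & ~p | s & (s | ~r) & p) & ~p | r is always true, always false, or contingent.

contingent

(~(p | p) | s & (s | ~r) & ~p | s & (s | ~r) & p) & ~p | r
= (~(p | p) | s & (s | ~r)) & ~p | r   — distribution
= (~p | s & (s | ~r)) & ~p | r   — idempotence
= (~p | s) & ~p | r   — absorption
= ~p | r   — absorption
This depends on p, r, so it is not a constant.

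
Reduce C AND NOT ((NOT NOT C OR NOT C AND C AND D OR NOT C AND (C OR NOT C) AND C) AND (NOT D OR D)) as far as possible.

C AND NOT ((NOT NOT C OR NOT C AND C AND D OR NOT C AND (C OR NOT C) AND C) AND (NOT D OR D))
= C AND NOT ((NOT NOT C OR NOT C AND C AND D OR NOT C AND C) AND (NOT D OR D))
= C AND NOT ((NOT NOT C OR NOT C AND C) AND (NOT D OR D))
= C AND NOT (NOT NOT C OR NOT C AND C)
= C AND NOT NOT NOT C
= C AND NOT C
= FALSE

FALSE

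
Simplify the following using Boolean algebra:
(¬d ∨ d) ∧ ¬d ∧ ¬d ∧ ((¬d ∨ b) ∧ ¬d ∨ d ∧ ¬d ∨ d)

(¬d ∨ d) ∧ ¬d ∧ ¬d ∧ ((¬d ∨ b) ∧ ¬d ∨ d ∧ ¬d ∨ d)
= ¬d ∧ ¬d ∧ ((¬d ∨ b) ∧ ¬d ∨ d ∧ ¬d ∨ d)
= ¬d ∧ ¬d ∧ (¬d ∨ d ∧ ¬d ∨ d)
= ¬d ∧ ¬d ∧ (¬d ∨ d)
= ¬d ∧ ¬d
= ¬d

¬d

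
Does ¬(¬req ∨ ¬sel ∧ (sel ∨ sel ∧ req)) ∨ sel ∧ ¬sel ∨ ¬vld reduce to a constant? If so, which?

no

¬(¬req ∨ ¬sel ∧ (sel ∨ sel ∧ req)) ∨ sel ∧ ¬sel ∨ ¬vld
= ¬(¬req ∨ ¬sel ∧ sel) ∨ sel ∧ ¬sel ∨ ¬vld   [absorption]
= ¬¬req ∨ sel ∧ ¬sel ∨ ¬vld   [complement / identity]
= req ∨ sel ∧ ¬sel ∨ ¬vld   [double negation]
= req ∨ ¬vld   [complement / identity]
This depends on req, vld, so it is not a constant.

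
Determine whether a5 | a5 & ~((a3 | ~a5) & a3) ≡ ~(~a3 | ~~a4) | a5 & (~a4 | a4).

No

E1: a5 | a5 & ~((a3 | ~a5) & a3)
    = a5 | a5 & ~a3   (absorption)
    = a5   (absorption)
E2: ~(~a3 | ~~a4) | a5 & (~a4 | a4)
    = a3 & ~a4 | a5 & (~a4 | a4)   (De Morgan)
    = a3 & ~a4 | a5   (complement / identity)
These differ: at a3=1, a4=0, a5=0, E1 = 0 but E2 = 1.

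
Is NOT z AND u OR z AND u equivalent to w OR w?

No

E1: NOT z AND u OR z AND u
    = u   — distribution
E2: w OR w
    = w   — idempotence
These differ: at u=0, w=1, z=0, E1 = 0 but E2 = 1.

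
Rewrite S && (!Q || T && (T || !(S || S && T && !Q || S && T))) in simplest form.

S && (!Q || T)

S && (!Q || T && (T || !(S || S && T && !Q || S && T)))
= S && (!Q || T && (T || !(S || S && T)))   — absorption
= S && (!Q || T && (T || !S))   — absorption
= S && (!Q || T)   — absorption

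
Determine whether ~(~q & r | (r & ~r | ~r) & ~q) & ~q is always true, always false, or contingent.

~(~q & r | (r & ~r | ~r) & ~q) & ~q
= ~(~q & r | ~r & ~q) & ~q   (complement / identity)
= ~~q & ~q   (distribution)
= q & ~q   (double negation)
= 0   (complement)

always false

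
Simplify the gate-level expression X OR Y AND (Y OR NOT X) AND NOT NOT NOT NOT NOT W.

X OR Y AND (Y OR NOT X) AND NOT NOT NOT NOT NOT W
= X OR Y AND (Y OR NOT X) AND NOT NOT NOT W   (double negation)
= X OR Y AND (Y OR NOT X) AND NOT W   (double negation)
= X OR Y AND NOT W   (absorption)

X OR Y AND NOT W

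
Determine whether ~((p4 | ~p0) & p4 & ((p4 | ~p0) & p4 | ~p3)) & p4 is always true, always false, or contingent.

~((p4 | ~p0) & p4 & ((p4 | ~p0) & p4 | ~p3)) & p4
= ~((p4 | ~p0) & p4) & p4   (absorption)
= ~p4 & p4   (absorption)
= 0   (complement)

always false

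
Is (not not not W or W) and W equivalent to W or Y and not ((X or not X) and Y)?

E1: (not not not W or W) and W
    = (not W or W) and W
    = W
E2: W or Y and not ((X or not X) and Y)
    = W or Y and not Y
    = W
Both reduce to W, so they are equivalent.

Yes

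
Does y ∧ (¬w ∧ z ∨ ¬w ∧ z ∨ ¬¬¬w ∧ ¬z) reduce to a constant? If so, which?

no

y ∧ (¬w ∧ z ∨ ¬w ∧ z ∨ ¬¬¬w ∧ ¬z)
= y ∧ (¬w ∧ z ∨ ¬¬¬w ∧ ¬z)   [idempotence]
= y ∧ (¬w ∧ z ∨ ¬w ∧ ¬z)   [double negation]
= y ∧ ¬w   [distribution]
This depends on w, y, so it is not a constant.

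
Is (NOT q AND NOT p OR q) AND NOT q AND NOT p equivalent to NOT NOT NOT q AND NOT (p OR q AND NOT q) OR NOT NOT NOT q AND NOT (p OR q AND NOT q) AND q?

Yes

E1: (NOT q AND NOT p OR q) AND NOT q AND NOT p
    = NOT q AND NOT p
E2: NOT NOT NOT q AND NOT (p OR q AND NOT q) OR NOT NOT NOT q AND NOT (p OR q AND NOT q) AND q
    = NOT NOT NOT q AND NOT (p OR q AND NOT q)
    = NOT NOT NOT q AND NOT p
    = NOT q AND NOT p
Both reduce to NOT q AND NOT p, so they are equivalent.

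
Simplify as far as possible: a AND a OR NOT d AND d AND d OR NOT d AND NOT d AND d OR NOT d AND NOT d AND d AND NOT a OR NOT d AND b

a OR NOT d AND b

a AND a OR NOT d AND d AND d OR NOT d AND NOT d AND d OR NOT d AND NOT d AND d AND NOT a OR NOT d AND b
= a AND a OR NOT d AND d AND d OR NOT d AND NOT d AND d OR NOT d AND b   — absorption
= a AND a OR NOT d AND d OR NOT d AND b   — distribution
= a OR NOT d AND d OR NOT d AND b   — idempotence
= a OR NOT d AND b   — complement / identity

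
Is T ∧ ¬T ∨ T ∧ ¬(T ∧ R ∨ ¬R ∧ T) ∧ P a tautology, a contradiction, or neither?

contradiction

T ∧ ¬T ∨ T ∧ ¬(T ∧ R ∨ ¬R ∧ T) ∧ P
= T ∧ ¬T ∨ T ∧ ¬T ∧ P   [distribution]
= T ∧ ¬T   [absorption]
= False   [complement]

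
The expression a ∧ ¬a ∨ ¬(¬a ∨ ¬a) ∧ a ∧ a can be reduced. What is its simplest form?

a

a ∧ ¬a ∨ ¬(¬a ∨ ¬a) ∧ a ∧ a
= a ∧ ¬a ∨ a ∧ a ∧ a ∧ a
= a ∧ ¬a ∨ a ∧ a
= a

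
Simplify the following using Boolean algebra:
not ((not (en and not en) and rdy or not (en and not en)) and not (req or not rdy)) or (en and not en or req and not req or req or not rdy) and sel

req or not rdy

not ((not (en and not en) and rdy or not (en and not en)) and not (req or not rdy)) or (en and not en or req and not req or req or not rdy) and sel
= not ((not (en and not en) and rdy or not (en and not en)) and not (req or not rdy)) or (en and not en or req or not rdy) and sel
= not (not (en and not en) and not (req or not rdy)) or (en and not en or req or not rdy) and sel
= en and not en or req or not rdy or (en and not en or req or not rdy) and sel
= en and not en or req or not rdy
= req or not rdy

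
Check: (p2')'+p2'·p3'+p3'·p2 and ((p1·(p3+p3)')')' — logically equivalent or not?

No

E1: (p2')'+p2'·p3'+p3'·p2
    = (p2')'+p3'   — distribution
    = p2+p3'   — double negation
E2: ((p1·(p3+p3)')')'
    = ((p1·p3')')'   — idempotence
    = p1·p3'   — double negation
These differ: at p1=0, p2=1, p3=0, E1 = 1 but E2 = 0.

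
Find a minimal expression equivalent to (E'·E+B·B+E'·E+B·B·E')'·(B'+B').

B'

(E'·E+B·B+E'·E+B·B·E')'·(B'+B')
= (E'·E+B·B+B·B·E')'·(B'+B')
= (B·B+B·B·E')'·(B'+B')
= (B·B)'·(B'+B')
= B'·(B'+B')
= B'·B'
= B'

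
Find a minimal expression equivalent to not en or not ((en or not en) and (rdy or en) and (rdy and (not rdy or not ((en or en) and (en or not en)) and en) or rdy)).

not en or not rdy

not en or not ((en or not en) and (rdy or en) and (rdy and (not rdy or not ((en or en) and (en or not en)) and en) or rdy))
= not en or not ((en or not en) and (rdy or en) and (rdy and (not rdy or not (en and not en or en) and en) or rdy))   — distribution
= not en or not ((en or not en) and (rdy or en) and (rdy and (not rdy or not en and en) or rdy))   — complement / identity
= not en or not ((en or not en) and (rdy or en) and (rdy and not rdy or rdy))   — complement / identity
= not en or not ((en or not en) and (rdy or en) and rdy)   — complement / identity
= not en or not ((rdy or en) and rdy)   — complement / identity
= not en or not rdy   — absorption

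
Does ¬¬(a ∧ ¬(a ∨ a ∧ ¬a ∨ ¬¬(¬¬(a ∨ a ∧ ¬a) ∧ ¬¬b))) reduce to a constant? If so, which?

¬¬(a ∧ ¬(a ∨ a ∧ ¬a ∨ ¬¬(¬¬(a ∨ a ∧ ¬a) ∧ ¬¬b)))
= a ∧ ¬(a ∨ a ∧ ¬a ∨ ¬¬(¬¬(a ∨ a ∧ ¬a) ∧ ¬¬b))   — double negation
= a ∧ ¬(a ∨ a ∧ ¬a ∨ ¬(¬(a ∨ a ∧ ¬a) ∨ ¬b))   — De Morgan
= a ∧ ¬(a ∨ a ∧ ¬a ∨ (a ∨ a ∧ ¬a) ∧ b)   — De Morgan
= a ∧ ¬(a ∨ a ∧ ¬a)   — absorption
= a ∧ ¬a   — complement / identity
= False   — complement

yes, False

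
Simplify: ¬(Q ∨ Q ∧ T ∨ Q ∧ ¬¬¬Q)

¬Q

¬(Q ∨ Q ∧ T ∨ Q ∧ ¬¬¬Q)
= ¬(Q ∨ Q ∧ T ∨ Q ∧ ¬Q)   — double negation
= ¬(Q ∨ Q ∧ T)   — complement / identity
= ¬Q   — absorption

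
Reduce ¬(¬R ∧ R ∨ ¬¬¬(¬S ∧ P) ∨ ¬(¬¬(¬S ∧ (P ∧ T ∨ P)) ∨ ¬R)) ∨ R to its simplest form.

¬(¬R ∧ R ∨ ¬¬¬(¬S ∧ P) ∨ ¬(¬¬(¬S ∧ (P ∧ T ∨ P)) ∨ ¬R)) ∨ R
= ¬(¬¬¬(¬S ∧ P) ∨ ¬(¬¬(¬S ∧ (P ∧ T ∨ P)) ∨ ¬R)) ∨ R   [complement / identity]
= ¬¬(¬S ∧ P) ∧ (¬¬(¬S ∧ (P ∧ T ∨ P)) ∨ ¬R) ∨ R   [De Morgan]
= ¬¬(¬S ∧ P) ∧ (¬¬(¬S ∧ P) ∨ ¬R) ∨ R   [absorption]
= ¬¬(¬S ∧ P) ∨ R   [absorption]
= ¬S ∧ P ∨ R   [double negation]

¬S ∧ P ∨ R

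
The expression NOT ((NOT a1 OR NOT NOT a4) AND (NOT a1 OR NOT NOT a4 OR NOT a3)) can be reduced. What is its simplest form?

NOT ((NOT a1 OR NOT NOT a4) AND (NOT a1 OR NOT NOT a4 OR NOT a3))
= NOT (NOT a1 OR NOT NOT a4)   [absorption]
= a1 AND NOT a4   [De Morgan]

a1 AND NOT a4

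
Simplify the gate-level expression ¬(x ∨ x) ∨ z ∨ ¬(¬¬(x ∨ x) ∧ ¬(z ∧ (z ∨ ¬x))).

¬x ∨ z

¬(x ∨ x) ∨ z ∨ ¬(¬¬(x ∨ x) ∧ ¬(z ∧ (z ∨ ¬x)))
= ¬(x ∨ x) ∨ z ∨ ¬(¬¬(x ∨ x) ∧ ¬z)   (absorption)
= ¬(x ∨ x) ∨ z ∨ ¬(x ∨ x) ∨ z   (De Morgan)
= ¬(x ∨ x) ∨ z   (idempotence)
= ¬x ∨ z   (idempotence)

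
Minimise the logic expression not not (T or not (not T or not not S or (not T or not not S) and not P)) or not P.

T or not P

not not (T or not (not T or not not S or (not T or not not S) and not P)) or not P
= not not (T or not (not T or not not S)) or not P
= not not (T or T and not S) or not P
= T or T and not S or not P
= T or not P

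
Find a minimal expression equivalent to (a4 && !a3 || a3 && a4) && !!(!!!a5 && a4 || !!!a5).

(a4 && !a3 || a3 && a4) && !!(!!!a5 && a4 || !!!a5)
= a4 && !!(!!!a5 && a4 || !!!a5)
= a4 && !!!!!a5
= a4 && !!!a5
= a4 && !a5

a4 && !a5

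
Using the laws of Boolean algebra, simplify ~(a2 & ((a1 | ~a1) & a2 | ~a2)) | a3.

~a2 | a3

~(a2 & ((a1 | ~a1) & a2 | ~a2)) | a3
= ~(a2 & (a2 | ~a2)) | a3   (complement / identity)
= ~a2 | a3   (complement / identity)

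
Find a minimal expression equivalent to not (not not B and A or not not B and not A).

not B

not (not not B and A or not not B and not A)
= not not not B
= not B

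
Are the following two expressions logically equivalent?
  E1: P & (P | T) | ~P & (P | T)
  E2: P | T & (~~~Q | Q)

E1: P & (P | T) | ~P & (P | T)
    = P | T   — distribution
E2: P | T & (~~~Q | Q)
    = P | T & (~Q | Q)   — double negation
    = P | T   — complement / identity
Both reduce to P | T, so they are equivalent.

Yes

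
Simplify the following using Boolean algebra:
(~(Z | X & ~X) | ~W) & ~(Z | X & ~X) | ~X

~Z | ~X

(~(Z | X & ~X) | ~W) & ~(Z | X & ~X) | ~X
= ~(Z | X & ~X) | ~X   — absorption
= ~Z | ~X   — complement / identity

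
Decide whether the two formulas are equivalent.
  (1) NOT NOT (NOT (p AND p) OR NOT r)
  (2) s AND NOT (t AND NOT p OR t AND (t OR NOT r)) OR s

E1: NOT NOT (NOT (p AND p) OR NOT r)
    = NOT NOT (NOT p OR NOT r)
    = NOT p OR NOT r
E2: s AND NOT (t AND NOT p OR t AND (t OR NOT r)) OR s
    = s AND NOT (t AND NOT p OR t) OR s
    = s AND NOT t OR s
    = s
These differ: at p=0, r=0, s=0, t=1, E1 = 1 but E2 = 0.

No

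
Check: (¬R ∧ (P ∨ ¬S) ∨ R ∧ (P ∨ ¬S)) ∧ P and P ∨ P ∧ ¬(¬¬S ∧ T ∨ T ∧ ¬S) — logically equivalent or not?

E1: (¬R ∧ (P ∨ ¬S) ∨ R ∧ (P ∨ ¬S)) ∧ P
    = (P ∨ ¬S) ∧ P   [distribution]
    = P   [absorption]
E2: P ∨ P ∧ ¬(¬¬S ∧ T ∨ T ∧ ¬S)
    = P ∨ P ∧ ¬(S ∧ T ∨ T ∧ ¬S)   [double negation]
    = P ∨ P ∧ ¬T   [distribution]
    = P   [absorption]
Both reduce to P, so they are equivalent.

Yes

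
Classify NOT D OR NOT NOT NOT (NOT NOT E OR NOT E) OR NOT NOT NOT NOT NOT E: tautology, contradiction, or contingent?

NOT D OR NOT NOT NOT (NOT NOT E OR NOT E) OR NOT NOT NOT NOT NOT E
= NOT D OR NOT (NOT NOT E OR NOT E) OR NOT NOT NOT NOT NOT E
= NOT D OR NOT (NOT NOT E OR NOT E) OR NOT NOT NOT E
= NOT D OR NOT E AND E OR NOT NOT NOT E
= NOT D OR NOT E AND E OR NOT E
= NOT D OR NOT E
This depends on D, E, so it is not a constant.

contingent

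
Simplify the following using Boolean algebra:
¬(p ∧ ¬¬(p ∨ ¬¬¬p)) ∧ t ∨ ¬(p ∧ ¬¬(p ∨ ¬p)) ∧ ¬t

¬(p ∧ ¬¬(p ∨ ¬¬¬p)) ∧ t ∨ ¬(p ∧ ¬¬(p ∨ ¬p)) ∧ ¬t
= ¬(p ∧ ¬¬(p ∨ ¬p)) ∧ t ∨ ¬(p ∧ ¬¬(p ∨ ¬p)) ∧ ¬t   — double negation
= ¬(p ∧ ¬¬(p ∨ ¬p))   — distribution
= ¬(p ∧ (p ∨ ¬p))   — double negation
= ¬p   — complement / identity

¬p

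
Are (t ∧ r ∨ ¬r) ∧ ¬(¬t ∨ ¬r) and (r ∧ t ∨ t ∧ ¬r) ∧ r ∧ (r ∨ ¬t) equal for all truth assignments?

E1: (t ∧ r ∨ ¬r) ∧ ¬(¬t ∨ ¬r)
    = (t ∧ r ∨ ¬r) ∧ t ∧ r   — De Morgan
    = t ∧ r   — absorption
E2: (r ∧ t ∨ t ∧ ¬r) ∧ r ∧ (r ∨ ¬t)
    = t ∧ r ∧ (r ∨ ¬t)   — distribution
    = t ∧ r   — absorption
Both reduce to t ∧ r, so they are equivalent.

Yes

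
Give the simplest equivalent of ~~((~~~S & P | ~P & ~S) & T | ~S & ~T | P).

~~((~~~S & P | ~P & ~S) & T | ~S & ~T | P)
= ~~((~S & P | ~P & ~S) & T | ~S & ~T | P)   (double negation)
= ~~(~S & T | ~S & ~T | P)   (distribution)
= ~~(~S | P)   (distribution)
= ~S | P   (double negation)

~S | P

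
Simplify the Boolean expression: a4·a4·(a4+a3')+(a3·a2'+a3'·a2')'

a4·a4·(a4+a3')+(a3·a2'+a3'·a2')'
= a4·a4·(a4+a3')+(a2')'   (distribution)
= a4·a4+(a2')'   (absorption)
= a4·a4+a2   (double negation)
= a4+a2   (idempotence)

a4+a2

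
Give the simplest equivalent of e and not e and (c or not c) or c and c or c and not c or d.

c or d

e and not e and (c or not c) or c and c or c and not c or d
= e and not e or c and c or c and not c or d   — complement / identity
= c and c or c and not c or d   — complement / identity
= c or d   — distribution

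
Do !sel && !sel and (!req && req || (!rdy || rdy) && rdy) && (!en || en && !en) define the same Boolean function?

No

E1: !sel && !sel
    = !sel   — idempotence
E2: (!req && req || (!rdy || rdy) && rdy) && (!en || en && !en)
    = (!rdy || rdy) && rdy && (!en || en && !en)   — complement / identity
    = (!rdy || rdy) && rdy && !en   — complement / identity
    = rdy && !en   — complement / identity
These differ: at en=1, rdy=0, req=0, sel=0, E1 = 1 but E2 = 0.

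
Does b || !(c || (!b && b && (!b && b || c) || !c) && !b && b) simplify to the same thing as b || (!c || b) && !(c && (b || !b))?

Yes

E1: b || !(c || (!b && b && (!b && b || c) || !c) && !b && b)
    = b || !(c || (!b && b || !c) && !b && b)   [absorption]
    = b || !(c || !b && b)   [absorption]
    = b || !c   [complement / identity]
E2: b || (!c || b) && !(c && (b || !b))
    = b || (!c || b) && !c   [complement / identity]
    = b || !c   [absorption]
Both reduce to b || !c, so they are equivalent.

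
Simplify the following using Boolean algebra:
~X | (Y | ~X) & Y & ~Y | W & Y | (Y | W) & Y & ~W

~X | (Y | ~X) & Y & ~Y | W & Y | (Y | W) & Y & ~W
= ~X | Y & ~Y | W & Y | (Y | W) & Y & ~W
= ~X | Y & ~Y | W & Y | Y & ~W
= ~X | Y & ~Y | Y
= ~X | Y

~X | Y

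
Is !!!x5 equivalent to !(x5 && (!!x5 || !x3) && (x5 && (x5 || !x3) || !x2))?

Yes

E1: !!!x5
    = !x5   (double negation)
E2: !(x5 && (!!x5 || !x3) && (x5 && (x5 || !x3) || !x2))
    = !(x5 && (x5 || !x3) && (x5 && (x5 || !x3) || !x2))   (double negation)
    = !(x5 && (x5 || !x3))   (absorption)
    = !x5   (absorption)
Both reduce to !x5, so they are equivalent.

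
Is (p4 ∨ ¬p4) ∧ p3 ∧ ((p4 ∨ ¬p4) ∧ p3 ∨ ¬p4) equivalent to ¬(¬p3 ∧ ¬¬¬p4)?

No

E1: (p4 ∨ ¬p4) ∧ p3 ∧ ((p4 ∨ ¬p4) ∧ p3 ∨ ¬p4)
    = (p4 ∨ ¬p4) ∧ p3   [absorption]
    = p3   [complement / identity]
E2: ¬(¬p3 ∧ ¬¬¬p4)
    = ¬(¬p3 ∧ ¬p4)   [double negation]
    = p3 ∨ p4   [De Morgan]
These differ: at p3=0, p4=1, E1 = 0 but E2 = 1.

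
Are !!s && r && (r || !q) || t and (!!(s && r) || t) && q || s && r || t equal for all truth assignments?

E1: !!s && r && (r || !q) || t
    = !!s && r || t
    = s && r || t
E2: (!!(s && r) || t) && q || s && r || t
    = (s && r || t) && q || s && r || t
    = s && r || t
Both reduce to s && r || t, so they are equivalent.

Yes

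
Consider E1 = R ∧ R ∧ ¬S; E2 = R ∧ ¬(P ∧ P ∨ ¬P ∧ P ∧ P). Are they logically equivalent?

No

E1: R ∧ R ∧ ¬S
    = R ∧ ¬S   — idempotence
E2: R ∧ ¬(P ∧ P ∨ ¬P ∧ P ∧ P)
    = R ∧ ¬(P ∧ P ∨ ¬P ∧ P)   — idempotence
    = R ∧ ¬P   — distribution
These differ: at P=0, R=1, S=1, E1 = 0 but E2 = 1.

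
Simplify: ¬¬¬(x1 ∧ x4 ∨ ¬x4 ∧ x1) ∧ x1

¬¬¬(x1 ∧ x4 ∨ ¬x4 ∧ x1) ∧ x1
= ¬¬¬x1 ∧ x1   (distribution)
= ¬x1 ∧ x1   (double negation)
= False   (complement)

False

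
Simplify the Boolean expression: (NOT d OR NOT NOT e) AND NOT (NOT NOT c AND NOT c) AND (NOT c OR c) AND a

(NOT d OR NOT NOT e) AND NOT (NOT NOT c AND NOT c) AND (NOT c OR c) AND a
= (NOT d OR NOT NOT e) AND (NOT c OR c) AND (NOT c OR c) AND a   [De Morgan]
= (NOT d OR NOT NOT e) AND (NOT c OR c) AND a   [idempotence]
= (NOT d OR e) AND (NOT c OR c) AND a   [double negation]
= (NOT d OR e) AND a   [complement / identity]

(NOT d OR e) AND a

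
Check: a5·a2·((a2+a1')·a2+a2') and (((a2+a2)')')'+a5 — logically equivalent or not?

No

E1: a5·a2·((a2+a1')·a2+a2')
    = a5·a2·(a2+a2')
    = a5·a2
E2: (((a2+a2)')')'+a5
    = ((a2')')'+a5
    = a2'+a5
These differ: at a1=1, a2=0, a5=0, E1 = 0 but E2 = 1.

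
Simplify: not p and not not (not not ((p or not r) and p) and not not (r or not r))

not p and not not (not not ((p or not r) and p) and not not (r or not r))
= not p and not (not ((p or not r) and p) or not (r or not r))
= not p and not (not p or not (r or not r))
= not p and p and (r or not r)
= not p and p
= False

False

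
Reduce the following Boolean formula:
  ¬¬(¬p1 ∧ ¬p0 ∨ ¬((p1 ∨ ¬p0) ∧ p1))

¬p1

¬¬(¬p1 ∧ ¬p0 ∨ ¬((p1 ∨ ¬p0) ∧ p1))
= ¬¬(¬p1 ∧ ¬p0 ∨ ¬p1)   — absorption
= ¬¬¬p1   — absorption
= ¬p1   — double negation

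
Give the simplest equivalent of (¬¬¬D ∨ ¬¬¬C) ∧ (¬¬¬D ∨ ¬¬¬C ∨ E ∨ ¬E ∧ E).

(¬¬¬D ∨ ¬¬¬C) ∧ (¬¬¬D ∨ ¬¬¬C ∨ E ∨ ¬E ∧ E)
= (¬¬¬D ∨ ¬¬¬C) ∧ (¬¬¬D ∨ ¬¬¬C ∨ E)   [complement / identity]
= ¬¬¬D ∨ ¬¬¬C   [absorption]
= ¬D ∨ ¬¬¬C   [double negation]
= ¬D ∨ ¬C   [double negation]

¬D ∨ ¬C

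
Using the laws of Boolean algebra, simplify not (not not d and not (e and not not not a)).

not (not not d and not (e and not not not a))
= not d or e and not not not a   [De Morgan]
= not d or e and not a   [double negation]

not d or e and not a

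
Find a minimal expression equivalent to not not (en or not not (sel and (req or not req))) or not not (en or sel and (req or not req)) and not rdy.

not not (en or not not (sel and (req or not req))) or not not (en or sel and (req or not req)) and not rdy
= not not (en or sel and (req or not req)) or not not (en or sel and (req or not req)) and not rdy   — double negation
= not not (en or sel and (req or not req))   — absorption
= not not (en or sel)   — complement / identity
= en or sel   — double negation

en or sel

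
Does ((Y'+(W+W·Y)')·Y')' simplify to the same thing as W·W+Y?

E1: ((Y'+(W+W·Y)')·Y')'
    = ((Y'+W')·Y')'
    = (Y')'
    = Y
E2: W·W+Y
    = W+Y
These differ: at W=1, Y=0, E1 = 0 but E2 = 1.

No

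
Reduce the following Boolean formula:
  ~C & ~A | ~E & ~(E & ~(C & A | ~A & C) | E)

~C & ~A | ~E

~C & ~A | ~E & ~(E & ~(C & A | ~A & C) | E)
= ~C & ~A | ~E & ~(E & ~C | E)   [distribution]
= ~C & ~A | ~E & ~E   [absorption]
= ~C & ~A | ~E   [idempotence]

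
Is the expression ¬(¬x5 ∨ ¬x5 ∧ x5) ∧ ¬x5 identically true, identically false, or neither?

identically false

¬(¬x5 ∨ ¬x5 ∧ x5) ∧ ¬x5
= ¬¬x5 ∧ ¬x5   (complement / identity)
= x5 ∧ ¬x5   (double negation)
= False   (complement)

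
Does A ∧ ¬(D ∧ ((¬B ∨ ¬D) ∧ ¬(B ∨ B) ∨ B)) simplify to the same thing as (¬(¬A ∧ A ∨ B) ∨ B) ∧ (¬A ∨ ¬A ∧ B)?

No

E1: A ∧ ¬(D ∧ ((¬B ∨ ¬D) ∧ ¬(B ∨ B) ∨ B))
    = A ∧ ¬(D ∧ ((¬B ∨ ¬D) ∧ ¬B ∨ B))
    = A ∧ ¬(D ∧ (¬B ∨ B))
    = A ∧ ¬D
E2: (¬(¬A ∧ A ∨ B) ∨ B) ∧ (¬A ∨ ¬A ∧ B)
    = (¬(¬A ∧ A ∨ B) ∨ B) ∧ ¬A
    = (¬B ∨ B) ∧ ¬A
    = ¬A
These differ: at A=0, B=1, D=0, E1 = 0 but E2 = 1.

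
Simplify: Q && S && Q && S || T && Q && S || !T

Q && S && Q && S || T && Q && S || !T
= Q && S && (Q && S || T) || !T   [distribution]
= Q && S || !T   [absorption]

Q && S || !T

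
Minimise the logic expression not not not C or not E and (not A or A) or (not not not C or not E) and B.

not not not C or not E and (not A or A) or (not not not C or not E) and B
= not not not C or not E or (not not not C or not E) and B   (complement / identity)
= not not not C or not E   (absorption)
= not C or not E   (double negation)

not C or not E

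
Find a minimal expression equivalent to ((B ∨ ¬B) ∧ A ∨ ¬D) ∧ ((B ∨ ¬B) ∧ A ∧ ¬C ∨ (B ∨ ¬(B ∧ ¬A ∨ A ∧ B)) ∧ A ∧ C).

A

((B ∨ ¬B) ∧ A ∨ ¬D) ∧ ((B ∨ ¬B) ∧ A ∧ ¬C ∨ (B ∨ ¬(B ∧ ¬A ∨ A ∧ B)) ∧ A ∧ C)
= ((B ∨ ¬B) ∧ A ∨ ¬D) ∧ ((B ∨ ¬B) ∧ A ∧ ¬C ∨ (B ∨ ¬B) ∧ A ∧ C)   (distribution)
= ((B ∨ ¬B) ∧ A ∨ ¬D) ∧ (B ∨ ¬B) ∧ A   (distribution)
= (B ∨ ¬B) ∧ A   (absorption)
= A   (complement / identity)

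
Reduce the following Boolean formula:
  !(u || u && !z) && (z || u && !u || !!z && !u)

!(u || u && !z) && (z || u && !u || !!z && !u)
= !(u || u && !z) && (z || !!z && !u)   — complement / identity
= !(u || u && !z) && (z || z && !u)   — double negation
= !u && (z || z && !u)   — absorption
= !u && z   — absorption

!u && z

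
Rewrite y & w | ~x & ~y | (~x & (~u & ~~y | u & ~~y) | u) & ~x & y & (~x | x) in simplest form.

y & w | ~x

y & w | ~x & ~y | (~x & (~u & ~~y | u & ~~y) | u) & ~x & y & (~x | x)
= y & w | ~x & ~y | (~x & ~~y | u) & ~x & y & (~x | x)   — distribution
= y & w | ~x & ~y | (~x & y | u) & ~x & y & (~x | x)   — double negation
= y & w | ~x & ~y | (~x & y | u) & ~x & y   — complement / identity
= y & w | ~x & ~y | ~x & y   — absorption
= y & w | ~x   — distribution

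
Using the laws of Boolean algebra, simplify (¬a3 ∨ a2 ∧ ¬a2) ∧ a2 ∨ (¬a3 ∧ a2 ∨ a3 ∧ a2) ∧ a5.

a2 ∧ (¬a3 ∨ a5)

(¬a3 ∨ a2 ∧ ¬a2) ∧ a2 ∨ (¬a3 ∧ a2 ∨ a3 ∧ a2) ∧ a5
= (¬a3 ∨ a2 ∧ ¬a2) ∧ a2 ∨ a2 ∧ a5   — distribution
= ¬a3 ∧ a2 ∨ a2 ∧ a5   — complement / identity
= a2 ∧ (¬a3 ∨ a5)   — distribution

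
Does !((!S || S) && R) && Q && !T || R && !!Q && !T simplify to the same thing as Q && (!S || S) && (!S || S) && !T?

E1: !((!S || S) && R) && Q && !T || R && !!Q && !T
    = !R && Q && !T || R && !!Q && !T   — complement / identity
    = !R && Q && !T || R && Q && !T   — double negation
    = Q && !T   — distribution
E2: Q && (!S || S) && (!S || S) && !T
    = Q && (!S || S) && !T   — idempotence
    = Q && !T   — complement / identity
Both reduce to Q && !T, so they are equivalent.

Yes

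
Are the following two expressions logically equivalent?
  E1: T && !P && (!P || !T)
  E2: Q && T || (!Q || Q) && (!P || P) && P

No

E1: T && !P && (!P || !T)
    = T && !P   (absorption)
E2: Q && T || (!Q || Q) && (!P || P) && P
    = Q && T || (!Q || Q) && P   (complement / identity)
    = Q && T || P   (complement / identity)
These differ: at P=0, Q=0, T=1, E1 = 1 but E2 = 0.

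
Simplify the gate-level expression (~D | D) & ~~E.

E

(~D | D) & ~~E
= (~D | D) & E   (double negation)
= E   (complement / identity)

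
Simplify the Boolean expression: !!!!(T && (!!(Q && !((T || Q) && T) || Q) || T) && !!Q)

!!!!(T && (!!(Q && !((T || Q) && T) || Q) || T) && !!Q)
= !!!!(T && (!!(Q && !T || Q) || T) && !!Q)   (absorption)
= !!(T && (!!(Q && !T || Q) || T) && !!Q)   (double negation)
= !!(T && (!!Q || T) && !!Q)   (absorption)
= !!(T && !!Q)   (absorption)
= !!(T && Q)   (double negation)
= T && Q   (double negation)

T && Q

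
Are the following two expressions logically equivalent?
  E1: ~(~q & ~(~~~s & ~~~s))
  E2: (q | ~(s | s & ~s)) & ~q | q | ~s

E1: ~(~q & ~(~~~s & ~~~s))
    = ~(~q & ~~~~s)
    = ~(~q & ~~s)
    = q | ~s
E2: (q | ~(s | s & ~s)) & ~q | q | ~s
    = (q | ~s) & ~q | q | ~s
    = q | ~s
Both reduce to q | ~s, so they are equivalent.

Yes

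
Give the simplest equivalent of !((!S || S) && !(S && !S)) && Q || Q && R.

R && Q

!((!S || S) && !(S && !S)) && Q || Q && R
= !!(S && !S) && Q || Q && R   (complement / identity)
= S && !S && Q || Q && R   (double negation)
= (S && !S || R) && Q   (distribution)
= R && Q   (complement / identity)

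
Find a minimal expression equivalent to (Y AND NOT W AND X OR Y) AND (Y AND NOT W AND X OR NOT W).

Y AND NOT W

(Y AND NOT W AND X OR Y) AND (Y AND NOT W AND X OR NOT W)
= Y AND NOT W AND X OR Y AND NOT W
= Y AND NOT W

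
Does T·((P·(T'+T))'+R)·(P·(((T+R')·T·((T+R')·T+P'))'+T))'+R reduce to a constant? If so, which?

no

T·((P·(T'+T))'+R)·(P·(((T+R')·T·((T+R')·T+P'))'+T))'+R
= T·((P·(T'+T))'+R)·(P·(((T+R')·T)'+T))'+R
= T·((P·(T'+T))'+R)·(P·(T'+T))'+R
= T·(P·(T'+T))'+R
= T·P'+R
This depends on P, R, T, so it is not a constant.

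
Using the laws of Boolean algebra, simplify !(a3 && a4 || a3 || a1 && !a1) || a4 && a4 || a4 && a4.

!(a3 && a4 || a3 || a1 && !a1) || a4 && a4 || a4 && a4
= !(a3 && a4 || a3) || a4 && a4 || a4 && a4   — complement / identity
= !a3 || a4 && a4 || a4 && a4   — absorption
= !a3 || a4 && a4   — idempotence
= !a3 || a4   — idempotence

!a3 || a4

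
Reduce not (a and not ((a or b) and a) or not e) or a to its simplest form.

e or a

not (a and not ((a or b) and a) or not e) or a
= not (a and not a or not e) or a
= not not e or a
= e or a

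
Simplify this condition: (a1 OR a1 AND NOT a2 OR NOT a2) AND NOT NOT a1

a1

(a1 OR a1 AND NOT a2 OR NOT a2) AND NOT NOT a1
= (a1 OR NOT a2) AND NOT NOT a1   — absorption
= (a1 OR NOT a2) AND a1   — double negation
= a1   — absorption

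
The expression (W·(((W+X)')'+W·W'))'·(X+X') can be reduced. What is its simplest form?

(W·(((W+X)')'+W·W'))'·(X+X')
= (W·(W+X+W·W'))'·(X+X')   — double negation
= (W·(W+X))'·(X+X')   — complement / identity
= (W·(W+X))'   — complement / identity
= W'   — absorption

W'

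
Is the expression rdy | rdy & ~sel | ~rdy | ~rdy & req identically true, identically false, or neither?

identically true

rdy | rdy & ~sel | ~rdy | ~rdy & req
= rdy | rdy & ~sel | ~rdy   (absorption)
= rdy | ~rdy   (absorption)
= 1   (complement)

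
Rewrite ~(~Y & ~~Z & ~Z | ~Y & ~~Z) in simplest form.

Y | ~Z

~(~Y & ~~Z & ~Z | ~Y & ~~Z)
= ~(~Y & ~~Z)   (absorption)
= Y | ~Z   (De Morgan)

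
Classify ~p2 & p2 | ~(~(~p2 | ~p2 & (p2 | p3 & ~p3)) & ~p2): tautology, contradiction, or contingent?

tautology

~p2 & p2 | ~(~(~p2 | ~p2 & (p2 | p3 & ~p3)) & ~p2)
= ~(~(~p2 | ~p2 & (p2 | p3 & ~p3)) & ~p2)   (complement / identity)
= ~(~(~p2 | ~p2 & p2) & ~p2)   (complement / identity)
= ~p2 | ~p2 & p2 | p2   (De Morgan)
= ~p2 | p2   (complement / identity)
= 1   (complement)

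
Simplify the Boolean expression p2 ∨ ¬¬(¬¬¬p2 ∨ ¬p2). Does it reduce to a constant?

True

p2 ∨ ¬¬(¬¬¬p2 ∨ ¬p2)
= p2 ∨ ¬¬¬p2 ∨ ¬p2   [double negation]
= p2 ∨ ¬p2 ∨ ¬p2   [double negation]
= p2 ∨ ¬p2   [idempotence]
= True   [complement]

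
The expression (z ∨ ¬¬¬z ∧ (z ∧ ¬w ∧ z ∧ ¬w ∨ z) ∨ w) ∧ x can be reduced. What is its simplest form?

(z ∨ w) ∧ x

(z ∨ ¬¬¬z ∧ (z ∧ ¬w ∧ z ∧ ¬w ∨ z) ∨ w) ∧ x
= (z ∨ ¬¬¬z ∧ (z ∧ ¬w ∨ z) ∨ w) ∧ x
= (z ∨ ¬¬¬z ∧ z ∨ w) ∧ x
= (z ∨ ¬z ∧ z ∨ w) ∧ x
= (z ∨ w) ∧ x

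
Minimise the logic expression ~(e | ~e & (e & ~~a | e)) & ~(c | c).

~e & ~c

~(e | ~e & (e & ~~a | e)) & ~(c | c)
= ~(e | ~e & (e & a | e)) & ~(c | c)
= ~(e | ~e & e) & ~(c | c)
= ~e & ~(c | c)
= ~e & ~c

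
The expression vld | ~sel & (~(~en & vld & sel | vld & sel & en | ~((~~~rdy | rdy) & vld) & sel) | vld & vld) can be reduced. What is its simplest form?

vld | ~sel

vld | ~sel & (~(~en & vld & sel | vld & sel & en | ~((~~~rdy | rdy) & vld) & sel) | vld & vld)
= vld | ~sel & (~(~en & vld & sel | vld & sel & en | ~((~rdy | rdy) & vld) & sel) | vld & vld)   — double negation
= vld | ~sel & (~(vld & sel | ~((~rdy | rdy) & vld) & sel) | vld & vld)   — distribution
= vld | ~sel & (~(vld & sel | ~vld & sel) | vld & vld)   — complement / identity
= vld | ~sel & (~sel | vld & vld)   — distribution
= vld | ~sel & (~sel | vld)   — idempotence
= vld | ~sel   — absorption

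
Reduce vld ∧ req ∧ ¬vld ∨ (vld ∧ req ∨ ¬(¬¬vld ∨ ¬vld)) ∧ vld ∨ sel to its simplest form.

vld ∧ req ∧ ¬vld ∨ (vld ∧ req ∨ ¬(¬¬vld ∨ ¬vld)) ∧ vld ∨ sel
= vld ∧ req ∧ ¬vld ∨ (vld ∧ req ∨ ¬vld ∧ vld) ∧ vld ∨ sel   — De Morgan
= vld ∧ req ∧ ¬vld ∨ vld ∧ req ∧ vld ∨ sel   — complement / identity
= vld ∧ req ∨ sel   — distribution

vld ∧ req ∨ sel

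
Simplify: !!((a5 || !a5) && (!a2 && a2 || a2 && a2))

!!((a5 || !a5) && (!a2 && a2 || a2 && a2))
= !!((a5 || !a5) && a2)   — distribution
= (a5 || !a5) && a2   — double negation
= a2   — complement / identity

a2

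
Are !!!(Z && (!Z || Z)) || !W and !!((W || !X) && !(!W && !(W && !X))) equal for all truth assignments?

No

E1: !!!(Z && (!Z || Z)) || !W
    = !!!Z || !W   (complement / identity)
    = !Z || !W   (double negation)
E2: !!((W || !X) && !(!W && !(W && !X)))
    = !!((W || !X) && (W || W && !X))   (De Morgan)
    = !!((W || !X) && W)   (absorption)
    = !!W   (absorption)
    = W   (double negation)
These differ: at W=0, X=1, Z=0, E1 = 1 but E2 = 0.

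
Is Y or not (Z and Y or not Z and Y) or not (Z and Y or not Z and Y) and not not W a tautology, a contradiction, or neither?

Y or not (Z and Y or not Z and Y) or not (Z and Y or not Z and Y) and not not W
= Y or not (Z and Y or not Z and Y) or not (Z and Y or not Z and Y) and W
= Y or not (Z and Y or not Z and Y)
= Y or not Y
= True

tautology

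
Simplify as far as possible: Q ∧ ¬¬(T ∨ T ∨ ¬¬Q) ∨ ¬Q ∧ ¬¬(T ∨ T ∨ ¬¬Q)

T ∨ Q

Q ∧ ¬¬(T ∨ T ∨ ¬¬Q) ∨ ¬Q ∧ ¬¬(T ∨ T ∨ ¬¬Q)
= ¬¬(T ∨ T ∨ ¬¬Q)   (distribution)
= ¬¬(T ∨ T ∨ Q)   (double negation)
= ¬¬(T ∨ Q)   (idempotence)
= T ∨ Q   (double negation)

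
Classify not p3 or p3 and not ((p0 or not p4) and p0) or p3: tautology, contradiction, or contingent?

tautology

not p3 or p3 and not ((p0 or not p4) and p0) or p3
= not p3 or p3 and not p0 or p3
= not p3 or p3
= True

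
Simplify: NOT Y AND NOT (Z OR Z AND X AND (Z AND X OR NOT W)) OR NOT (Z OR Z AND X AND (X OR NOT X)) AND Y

NOT Y AND NOT (Z OR Z AND X AND (Z AND X OR NOT W)) OR NOT (Z OR Z AND X AND (X OR NOT X)) AND Y
= NOT Y AND NOT (Z OR Z AND X) OR NOT (Z OR Z AND X AND (X OR NOT X)) AND Y   [absorption]
= NOT Y AND NOT (Z OR Z AND X) OR NOT (Z OR Z AND X) AND Y   [complement / identity]
= NOT (Z OR Z AND X)   [distribution]
= NOT Z   [absorption]

NOT Z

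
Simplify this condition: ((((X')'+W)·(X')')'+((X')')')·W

X'·W

((((X')'+W)·(X')')'+((X')')')·W
= (((X')')'+((X')')')·W   — absorption
= ((X')')'·W   — idempotence
= X'·W   — double negation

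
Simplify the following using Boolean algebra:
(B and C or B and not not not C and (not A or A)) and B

(B and C or B and not not not C and (not A or A)) and B
= (B and C or B and not not not C) and B
= (B and C or B and not C) and B
= B and B
= B

B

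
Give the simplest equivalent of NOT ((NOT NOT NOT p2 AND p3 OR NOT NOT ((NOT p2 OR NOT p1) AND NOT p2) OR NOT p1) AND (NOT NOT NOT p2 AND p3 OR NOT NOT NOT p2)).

NOT ((NOT NOT NOT p2 AND p3 OR NOT NOT ((NOT p2 OR NOT p1) AND NOT p2) OR NOT p1) AND (NOT NOT NOT p2 AND p3 OR NOT NOT NOT p2))
= NOT ((NOT NOT NOT p2 AND p3 OR NOT NOT NOT p2 OR NOT p1) AND (NOT NOT NOT p2 AND p3 OR NOT NOT NOT p2))
= NOT (NOT NOT NOT p2 AND p3 OR NOT NOT NOT p2)
= NOT NOT NOT NOT p2
= NOT NOT p2
= p2

p2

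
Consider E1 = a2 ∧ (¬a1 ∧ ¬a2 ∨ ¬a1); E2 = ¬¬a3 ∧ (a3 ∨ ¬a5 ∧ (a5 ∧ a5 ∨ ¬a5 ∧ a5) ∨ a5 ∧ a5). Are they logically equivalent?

No

E1: a2 ∧ (¬a1 ∧ ¬a2 ∨ ¬a1)
    = a2 ∧ ¬a1   — absorption
E2: ¬¬a3 ∧ (a3 ∨ ¬a5 ∧ (a5 ∧ a5 ∨ ¬a5 ∧ a5) ∨ a5 ∧ a5)
    = a3 ∧ (a3 ∨ ¬a5 ∧ (a5 ∧ a5 ∨ ¬a5 ∧ a5) ∨ a5 ∧ a5)   — double negation
    = a3 ∧ (a3 ∨ ¬a5 ∧ a5 ∨ a5 ∧ a5)   — distribution
    = a3 ∧ (a3 ∨ a5)   — distribution
    = a3   — absorption
These differ: at a1=0, a2=0, a3=1, a5=1, E1 = 0 but E2 = 1.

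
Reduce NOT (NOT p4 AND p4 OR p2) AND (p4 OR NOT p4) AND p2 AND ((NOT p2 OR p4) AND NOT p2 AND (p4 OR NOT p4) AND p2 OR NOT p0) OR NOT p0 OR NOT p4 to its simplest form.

NOT p0 OR NOT p4

NOT (NOT p4 AND p4 OR p2) AND (p4 OR NOT p4) AND p2 AND ((NOT p2 OR p4) AND NOT p2 AND (p4 OR NOT p4) AND p2 OR NOT p0) OR NOT p0 OR NOT p4
= NOT (NOT p4 AND p4 OR p2) AND (p4 OR NOT p4) AND p2 AND (NOT p2 AND (p4 OR NOT p4) AND p2 OR NOT p0) OR NOT p0 OR NOT p4   (absorption)
= NOT p2 AND (p4 OR NOT p4) AND p2 AND (NOT p2 AND (p4 OR NOT p4) AND p2 OR NOT p0) OR NOT p0 OR NOT p4   (complement / identity)
= NOT p2 AND (p4 OR NOT p4) AND p2 OR NOT p0 OR NOT p4   (absorption)
= NOT p2 AND p2 OR NOT p0 OR NOT p4   (complement / identity)
= NOT p0 OR NOT p4   (complement / identity)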